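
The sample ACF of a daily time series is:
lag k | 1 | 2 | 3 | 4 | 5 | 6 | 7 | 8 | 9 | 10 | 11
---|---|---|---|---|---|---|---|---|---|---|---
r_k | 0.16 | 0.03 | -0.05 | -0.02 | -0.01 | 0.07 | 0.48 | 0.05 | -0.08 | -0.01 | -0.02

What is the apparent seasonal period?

7

The largest autocorrelation is r_7 = 0.48; the remaining lags stay at or below 0.16.
The dominant spike at lag 7 indicates a seasonal period of 7.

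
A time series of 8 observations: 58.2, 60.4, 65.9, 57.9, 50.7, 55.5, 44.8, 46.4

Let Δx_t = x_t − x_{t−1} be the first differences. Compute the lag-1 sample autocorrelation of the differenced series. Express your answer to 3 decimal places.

First differences Δx: 2.2, 5.5, -8.0, -7.2, 4.8, -10.7, 1.6
Mean of differences = -1.6857
Numerator Σ(Δx_t−Δx̄)(Δx_{t+1}−Δx̄) = -106.4788
Denominator Σ(Δx_t−Δx̄)² = 271.1286
r_1(Δx) = -106.4788 / 271.1286 = -0.393

-0.393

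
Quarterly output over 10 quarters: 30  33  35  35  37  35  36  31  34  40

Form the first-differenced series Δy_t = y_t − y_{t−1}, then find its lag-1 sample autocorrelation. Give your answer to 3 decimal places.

First differences Δy: 3, 2, 0, 2, -2, 1, -5, 3, 6
Mean of differences = 1.1111
Numerator Σ(Δy_t−Δȳ)(Δy_{t+1}−Δȳ) = -4.3457
Denominator Σ(Δy_t−Δȳ)² = 80.8889
r_1(Δy) = -4.3457 / 80.8889 = -0.054

-0.054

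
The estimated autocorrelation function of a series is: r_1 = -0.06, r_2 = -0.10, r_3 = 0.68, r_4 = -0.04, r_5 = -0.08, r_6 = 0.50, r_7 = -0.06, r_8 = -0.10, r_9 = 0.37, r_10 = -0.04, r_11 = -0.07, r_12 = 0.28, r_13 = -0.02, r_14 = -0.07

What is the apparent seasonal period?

The largest autocorrelation is r_3 = 0.68, with weaker echoes at lags 6 (0.50), 9 (0.37) and 12 (0.28); the remaining lags stay at or below -0.02.
The dominant spike at lag 3 indicates a seasonal period of 3.

3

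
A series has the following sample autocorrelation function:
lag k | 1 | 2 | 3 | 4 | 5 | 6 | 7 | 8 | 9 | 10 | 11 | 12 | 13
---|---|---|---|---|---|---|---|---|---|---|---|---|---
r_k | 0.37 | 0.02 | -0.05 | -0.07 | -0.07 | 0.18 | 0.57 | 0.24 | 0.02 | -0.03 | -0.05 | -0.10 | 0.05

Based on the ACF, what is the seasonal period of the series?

The largest autocorrelation is r_7 = 0.57; the remaining lags stay at or below 0.37. The elevated value at lag 1 (0.37), dropping to 0.02 at lag 2, reflects decaying short-term dependence rather than seasonality.
The dominant spike at lag 7 indicates a seasonal period of 7.

7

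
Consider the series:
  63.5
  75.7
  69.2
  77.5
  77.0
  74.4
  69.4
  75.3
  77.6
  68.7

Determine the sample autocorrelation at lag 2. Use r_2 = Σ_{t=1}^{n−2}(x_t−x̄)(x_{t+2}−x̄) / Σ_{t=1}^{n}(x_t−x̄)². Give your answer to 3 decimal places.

0.012

Mean x̄ = (63.5 + 75.7 + 69.2 + 77.5 + 77.0 + 74.4 + 69.4 + 75.3 + 77.6 + 68.7)/10 = 72.8300
Numerator Σ_{t=1}^{8}(x_t−x̄)(x_{t+2}−x̄) = 2.4782
Denominator Σ(x_t−x̄)² = 207.8010
r_2 = 2.4782 / 207.8010 = 0.012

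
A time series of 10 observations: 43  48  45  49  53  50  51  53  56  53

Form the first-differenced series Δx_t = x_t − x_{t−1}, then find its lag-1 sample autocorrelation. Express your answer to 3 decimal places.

-0.427

First differences Δx: 5, -3, 4, 4, -3, 1, 2, 3, -3
Mean of differences = 1.1111
Numerator Σ(Δx_t−Δx̄)(Δx_{t+1}−Δx̄) = -37.1235
Denominator Σ(Δx_t−Δx̄)² = 86.8889
r_1(Δx) = -37.1235 / 86.8889 = -0.427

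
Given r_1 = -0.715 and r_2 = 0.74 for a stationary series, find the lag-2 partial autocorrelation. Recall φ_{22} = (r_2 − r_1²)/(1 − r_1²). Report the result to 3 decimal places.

φ_{22} = (r_2 − r_1²) / (1 − r_1²)
r_1² = (-0.715)² = 0.511225
Numerator = 0.74 − 0.5112 = 0.2288; denominator = 1 − 0.5112 = 0.4888
φ_{22} = 0.2288 / 0.4888 = 0.468

0.468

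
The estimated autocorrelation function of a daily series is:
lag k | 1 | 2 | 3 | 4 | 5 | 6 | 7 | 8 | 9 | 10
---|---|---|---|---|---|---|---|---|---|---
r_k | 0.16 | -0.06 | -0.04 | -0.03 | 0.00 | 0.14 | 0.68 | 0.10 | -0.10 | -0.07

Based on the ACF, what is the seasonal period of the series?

7

The largest autocorrelation is r_7 = 0.68; the remaining lags stay at or below 0.16.
The dominant spike at lag 7 indicates a seasonal period of 7.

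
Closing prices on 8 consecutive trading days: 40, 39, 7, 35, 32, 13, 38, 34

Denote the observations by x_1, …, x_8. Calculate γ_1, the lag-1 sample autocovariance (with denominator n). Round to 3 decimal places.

-45.508

Mean x̄ = (40 + 39 + 7 + 35 + 32 + 13 + 38 + 34)/8 = 29.7500
Deviations: 10.2500, 9.2500, -22.7500, 5.2500, 2.2500, -16.7500, 8.2500, 4.2500
Σ_{t=1}^{7}(x_t−x̄)(x_{t+1}−x̄) = -364.0625
γ_1 = -364.0625 / 8 = -45.508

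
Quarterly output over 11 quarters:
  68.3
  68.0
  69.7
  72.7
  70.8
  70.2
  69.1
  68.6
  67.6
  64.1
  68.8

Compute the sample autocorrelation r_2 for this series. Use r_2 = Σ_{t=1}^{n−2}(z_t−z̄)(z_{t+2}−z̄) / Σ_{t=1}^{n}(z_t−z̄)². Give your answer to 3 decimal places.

0.083

Mean z̄ = (68.3 + 68.0 + 69.7 + 72.7 + 70.8 + 70.2 + 69.1 + 68.6 + 67.6 + 64.1 + 68.8)/11 = 68.9000
Numerator Σ_{t=1}^{9}(z_t−z̄)(z_{t+2}−z̄) = 3.8600
Denominator Σ(z_t−z̄)² = 46.4200
r_2 = 3.8600 / 46.4200 = 0.083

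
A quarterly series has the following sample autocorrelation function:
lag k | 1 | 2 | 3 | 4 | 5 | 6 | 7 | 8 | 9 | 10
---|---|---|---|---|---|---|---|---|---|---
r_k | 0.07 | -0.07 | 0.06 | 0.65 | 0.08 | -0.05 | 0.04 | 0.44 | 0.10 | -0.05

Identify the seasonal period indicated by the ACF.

4

The largest autocorrelation is r_4 = 0.65, with a weaker echo at lag 8 (0.44); the remaining lags stay at or below 0.10.
The dominant spike at lag 4 indicates a seasonal period of 4.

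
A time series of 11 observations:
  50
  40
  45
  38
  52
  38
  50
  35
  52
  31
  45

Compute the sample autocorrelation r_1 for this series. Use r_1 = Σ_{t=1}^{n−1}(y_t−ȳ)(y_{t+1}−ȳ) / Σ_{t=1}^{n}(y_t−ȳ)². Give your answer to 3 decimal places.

Mean ȳ = (50 + 40 + 45 + 38 + 52 + 38 + 50 + 35 + 52 + 31 + 45)/11 = 43.2727
Numerator Σ_{t=1}^{10}(y_t−ȳ)(y_{t+1}−ȳ) = -420.4380
Denominator Σ(y_t−ȳ)² = 534.1818
r_1 = -420.4380 / 534.1818 = -0.787

-0.787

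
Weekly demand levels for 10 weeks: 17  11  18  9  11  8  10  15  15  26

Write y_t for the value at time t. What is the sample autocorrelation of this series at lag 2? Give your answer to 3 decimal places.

Mean ȳ = (17 + 11 + 18 + 9 + 11 + 8 + 10 + 15 + 15 + 26)/10 = 14.0000
Numerator Σ_{t=1}^{8}(y_t−ȳ)(y_{t+2}−ȳ) = 59.0000
Denominator Σ(y_t−ȳ)² = 266.0000
r_2 = 59.0000 / 266.0000 = 0.222

0.222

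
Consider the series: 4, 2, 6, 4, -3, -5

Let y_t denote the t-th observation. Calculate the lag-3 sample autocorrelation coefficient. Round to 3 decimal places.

Mean ȳ = (4 + 2 + 6 + 4 − 3 − 5)/6 = 1.3333
Deviations from mean: 2.6667, 0.6667, 4.6667, 2.6667, -4.3333, -6.3333
Σ(y_t−ȳ)(y_{t+3}−ȳ) = (7.1111) + (-2.8889) + (-29.5556) = -25.3333
Denominator Σ(y_t−ȳ)² = 95.3333
r_3 = -25.3333 / 95.3333 = -0.266

-0.266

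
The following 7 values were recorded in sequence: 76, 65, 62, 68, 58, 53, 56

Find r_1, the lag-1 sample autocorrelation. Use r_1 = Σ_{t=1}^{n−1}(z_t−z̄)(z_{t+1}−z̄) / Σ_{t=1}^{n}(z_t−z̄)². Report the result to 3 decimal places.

Mean z̄ = (76 + 65 + 62 + 68 + 58 + 53 + 56)/7 = 62.5714
Numerator Σ_{t=1}^{6}(z_t−z̄)(z_{t+1}−z̄) = 109.9592
Denominator Σ(z_t−z̄)² = 371.7143
r_1 = 109.9592 / 371.7143 = 0.296

0.296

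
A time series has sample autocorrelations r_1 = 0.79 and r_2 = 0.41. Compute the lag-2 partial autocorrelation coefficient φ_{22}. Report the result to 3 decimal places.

φ_{22} = (r_2 − r_1²) / (1 − r_1²)
r_1² = (0.79)² = 0.6241
Numerator = 0.41 − 0.6241 = -0.2141; denominator = 1 − 0.6241 = 0.3759
φ_{22} = -0.2141 / 0.3759 = -0.570

-0.570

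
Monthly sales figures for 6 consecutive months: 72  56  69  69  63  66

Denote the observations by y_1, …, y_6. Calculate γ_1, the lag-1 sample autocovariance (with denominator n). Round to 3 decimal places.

-15.199

Mean ȳ = (72 + 56 + 69 + 69 + 63 + 66)/6 = 65.8333
Deviations: 6.1667, -9.8333, 3.1667, 3.1667, -2.8333, 0.1667
Σ_{t=1}^{5}(y_t−ȳ)(y_{t+1}−ȳ) = -91.1944
γ_1 = -91.1944 / 6 = -15.199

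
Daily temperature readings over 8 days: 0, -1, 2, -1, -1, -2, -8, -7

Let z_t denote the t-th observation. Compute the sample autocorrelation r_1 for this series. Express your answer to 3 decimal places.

0.493

Mean z̄ = (0 − 1 + 2 − 1 − 1 − 2 − 8 − 7)/8 = -2.2500
Σ(z_t−z̄)(z_{t+1}−z̄) = (2.8125) + (5.3125) + (5.3125) + (1.5625) + (0.3125) + (-1.4375) + (27.3125) = 41.1875
Denominator Σ(z_t−z̄)² = 83.5000
r_1 = 41.1875 / 83.5000 = 0.493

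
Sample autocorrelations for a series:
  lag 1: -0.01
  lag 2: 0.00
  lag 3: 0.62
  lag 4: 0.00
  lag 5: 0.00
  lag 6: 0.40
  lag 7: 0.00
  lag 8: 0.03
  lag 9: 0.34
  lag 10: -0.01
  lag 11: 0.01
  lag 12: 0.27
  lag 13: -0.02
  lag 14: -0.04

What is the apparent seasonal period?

3

The largest autocorrelation is r_3 = 0.62, with weaker echoes at lags 6 (0.40), 9 (0.34) and 12 (0.27); the remaining lags stay at or below 0.03.
The dominant spike at lag 3 indicates a seasonal period of 3.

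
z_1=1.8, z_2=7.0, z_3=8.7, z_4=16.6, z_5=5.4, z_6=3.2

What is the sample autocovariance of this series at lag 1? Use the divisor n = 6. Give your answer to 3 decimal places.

Mean z̄ = (1.8 + 7.0 + 8.7 + 16.6 + 5.4 + 3.2)/6 = 7.1167
Deviations: -5.3167, -0.1167, 1.5833, 9.4833, -1.7167, -3.9167
Σ_{t=1}^{5}(z_t−z̄)(z_{t+1}−z̄) = 5.8947
γ_1 = 5.8947 / 6 = 0.982

0.982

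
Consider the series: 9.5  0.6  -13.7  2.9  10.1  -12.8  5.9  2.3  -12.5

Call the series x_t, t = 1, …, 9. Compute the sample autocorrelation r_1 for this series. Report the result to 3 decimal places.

-0.320

Mean x̄ = (9.5 + 0.6 − 13.7 + 2.9 + 10.1 − 12.8 + 5.9 + 2.3 − 12.5)/9 = -0.8556
Numerator Σ_{t=1}^{8}(x_t−x̄)(x_{t+1}−x̄) = -237.6931
Denominator Σ(x_t−x̄)² = 742.3222
r_1 = -237.6931 / 742.3222 = -0.320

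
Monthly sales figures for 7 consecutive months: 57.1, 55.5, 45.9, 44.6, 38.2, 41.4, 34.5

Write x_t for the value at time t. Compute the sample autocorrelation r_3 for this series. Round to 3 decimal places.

-0.177

Mean x̄ = (57.1 + 55.5 + 45.9 + 44.6 + 38.2 + 41.4 + 34.5)/7 = 45.3143
Deviations from mean: 11.7857, 10.1857, 0.5857, -0.7143, -7.1143, -3.9143, -10.8143
Σ(x_t−x̄)(x_{t+3}−x̄) = (-8.4184) + (-72.4641) + (-2.2927) + (7.7245) = -75.4506
Denominator Σ(x_t−x̄)² = 426.3886
r_3 = -75.4506 / 426.3886 = -0.177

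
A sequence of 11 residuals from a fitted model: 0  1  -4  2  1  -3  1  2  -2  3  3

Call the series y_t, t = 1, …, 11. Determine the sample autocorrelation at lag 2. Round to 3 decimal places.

-0.251

Mean ȳ = (0 + 1 − 4 + 2 + 1 − 3 + 1 + 2 − 2 + 3 + 3)/11 = 0.3636
Numerator Σ_{t=1}^{9}(y_t−ȳ)(y_{t+2}−ȳ) = -14.1736
Denominator Σ(y_t−ȳ)² = 56.5455
r_2 = -14.1736 / 56.5455 = -0.251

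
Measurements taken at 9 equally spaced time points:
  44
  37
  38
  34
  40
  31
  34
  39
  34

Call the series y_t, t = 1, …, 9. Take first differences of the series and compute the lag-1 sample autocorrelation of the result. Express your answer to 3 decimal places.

First differences Δy: -7, 1, -4, 6, -9, 3, 5, -5
Mean of differences = -1.2500
Numerator Σ(Δy_t−Δȳ)(Δy_{t+1}−Δȳ) = -125.0625
Denominator Σ(Δy_t−Δȳ)² = 229.5000
r_1(Δy) = -125.0625 / 229.5000 = -0.545

-0.545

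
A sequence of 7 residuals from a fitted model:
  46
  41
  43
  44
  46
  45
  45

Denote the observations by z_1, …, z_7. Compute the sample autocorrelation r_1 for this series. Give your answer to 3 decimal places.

0.011

Mean z̄ = (46 + 41 + 43 + 44 + 46 + 45 + 45)/7 = 44.2857
Deviations from mean: 1.7143, -3.2857, -1.2857, -0.2857, 1.7143, 0.7143, 0.7143
Σ(z_t−z̄)(z_{t+1}−z̄) = (-5.6327) + (4.2245) + (0.3673) + (-0.4898) + (1.2245) + (0.5102) = 0.2041
Denominator Σ(z_t−z̄)² = 19.4286
r_1 = 0.2041 / 19.4286 = 0.011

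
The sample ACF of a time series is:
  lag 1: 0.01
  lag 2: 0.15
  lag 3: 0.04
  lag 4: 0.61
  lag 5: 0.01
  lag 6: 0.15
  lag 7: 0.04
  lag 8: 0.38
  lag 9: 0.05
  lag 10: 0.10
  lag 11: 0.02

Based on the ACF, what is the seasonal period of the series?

4

The largest autocorrelation is r_4 = 0.61, with a weaker echo at lag 8 (0.38); the remaining lags stay at or below 0.15.
The dominant spike at lag 4 indicates a seasonal period of 4.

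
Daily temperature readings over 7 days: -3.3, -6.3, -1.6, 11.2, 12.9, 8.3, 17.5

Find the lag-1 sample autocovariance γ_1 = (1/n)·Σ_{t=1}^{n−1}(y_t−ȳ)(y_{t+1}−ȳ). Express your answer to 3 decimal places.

Mean ȳ = (-3.3 − 6.3 − 1.6 + 11.2 + 12.9 + 8.3 + 17.5)/7 = 5.5286
Deviations: -8.8286, -11.8286, -7.1286, 5.6714, 7.3714, 2.7714, 11.9714
Σ_{t=1}^{6}(y_t−ȳ)(y_{t+1}−ȳ) = 243.7349
γ_1 = 243.7349 / 7 = 34.819

34.819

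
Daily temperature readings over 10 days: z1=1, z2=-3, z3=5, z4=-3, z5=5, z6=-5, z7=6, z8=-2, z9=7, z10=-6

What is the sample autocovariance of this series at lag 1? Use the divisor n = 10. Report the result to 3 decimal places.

Mean z̄ = (1 − 3 + 5 − 3 + 5 − 5 + 6 − 2 + 7 − 6)/10 = 0.5000
Σ_{t=1}^{9}(z_t−z̄)(z_{t+1}−z̄) = -176.2500
γ_1 = -176.2500 / 10 = -17.625

-17.625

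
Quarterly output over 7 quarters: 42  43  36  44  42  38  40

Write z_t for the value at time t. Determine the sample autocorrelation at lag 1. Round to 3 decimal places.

-0.418

Mean z̄ = (42 + 43 + 36 + 44 + 42 + 38 + 40)/7 = 40.7143
Deviations from mean: 1.2857, 2.2857, -4.7143, 3.2857, 1.2857, -2.7143, -0.7143
Σ(z_t−z̄)(z_{t+1}−z̄) = (2.9388) + (-10.7755) + (-15.4898) + (4.2245) + (-3.4898) + (1.9388) = -20.6531
Denominator Σ(z_t−z̄)² = 49.4286
r_1 = -20.6531 / 49.4286 = -0.418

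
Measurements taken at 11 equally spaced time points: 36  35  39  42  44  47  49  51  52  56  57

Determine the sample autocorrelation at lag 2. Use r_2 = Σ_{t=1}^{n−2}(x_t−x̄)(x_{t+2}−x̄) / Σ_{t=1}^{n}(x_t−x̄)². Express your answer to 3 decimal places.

Mean x̄ = (36 + 35 + 39 + 42 + 44 + 47 + 49 + 51 + 52 + 56 + 57)/11 = 46.1818
Numerator Σ_{t=1}^{9}(x_t−x̄)(x_{t+2}−x̄) = 256.5702
Denominator Σ(x_t−x̄)² = 581.6364
r_2 = 256.5702 / 581.6364 = 0.441

0.441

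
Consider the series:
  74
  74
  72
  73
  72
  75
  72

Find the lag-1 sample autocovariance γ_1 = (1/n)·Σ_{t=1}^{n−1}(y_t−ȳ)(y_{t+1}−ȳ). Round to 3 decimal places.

Mean ȳ = (74 + 74 + 72 + 73 + 72 + 75 + 72)/7 = 73.1429
Σ_{t=1}^{6}(y_t−ȳ)(y_{t+1}−ȳ) = -4.1633
γ_1 = -4.1633 / 7 = -0.595

-0.595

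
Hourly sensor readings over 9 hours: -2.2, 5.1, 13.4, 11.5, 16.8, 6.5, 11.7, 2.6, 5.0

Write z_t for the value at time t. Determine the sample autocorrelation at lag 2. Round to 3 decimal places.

0.035

Mean z̄ = (-2.2 + 5.1 + 13.4 + 11.5 + 16.8 + 6.5 + 11.7 + 2.6 + 5.0)/9 = 7.8222
Numerator Σ_{t=1}^{7}(z_t−z̄)(z_{t+2}−z̄) = 10.0746
Denominator Σ(z_t−z̄)² = 285.1156
r_2 = 10.0746 / 285.1156 = 0.035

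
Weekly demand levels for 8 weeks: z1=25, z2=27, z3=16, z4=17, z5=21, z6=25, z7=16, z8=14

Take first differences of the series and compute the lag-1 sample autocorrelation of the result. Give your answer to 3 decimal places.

First differences Δz: 2, -11, 1, 4, 4, -9, -2
Mean of differences = -1.5714
Numerator Σ(Δz_t−Δz̄)(Δz_{t+1}−Δz̄) = -50.7551
Denominator Σ(Δz_t−Δz̄)² = 225.7143
r_1(Δz) = -50.7551 / 225.7143 = -0.225

-0.225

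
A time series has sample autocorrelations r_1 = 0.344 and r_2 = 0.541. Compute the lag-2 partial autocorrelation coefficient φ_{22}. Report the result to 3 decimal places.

0.479

φ_{22} = (r_2 − r_1²) / (1 − r_1²)
r_1² = (0.344)² = 0.118336
Numerator = 0.541 − 0.1183 = 0.4227; denominator = 1 − 0.1183 = 0.8817
φ_{22} = 0.4227 / 0.8817 = 0.479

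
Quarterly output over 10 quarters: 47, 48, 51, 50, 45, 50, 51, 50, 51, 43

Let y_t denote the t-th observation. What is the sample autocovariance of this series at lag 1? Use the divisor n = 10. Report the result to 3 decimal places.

Mean ȳ = (47 + 48 + 51 + 50 + 45 + 50 + 51 + 50 + 51 + 43)/10 = 48.6000
Σ_{t=1}^{9}(y_t−ȳ)(y_{t+1}−ȳ) = -10.5600
γ_1 = -10.5600 / 10 = -1.056

-1.056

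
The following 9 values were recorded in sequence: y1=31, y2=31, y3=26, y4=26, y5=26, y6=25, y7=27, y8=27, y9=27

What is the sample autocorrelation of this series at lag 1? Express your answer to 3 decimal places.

Mean ȳ = (31 + 31 + 26 + 26 + 26 + 25 + 27 + 27 + 27)/9 = 27.3333
Numerator Σ_{t=1}^{8}(y_t−ȳ)(y_{t+1}−ȳ) = 16.2222
Denominator Σ(y_t−ȳ)² = 38.0000
r_1 = 16.2222 / 38.0000 = 0.427

0.427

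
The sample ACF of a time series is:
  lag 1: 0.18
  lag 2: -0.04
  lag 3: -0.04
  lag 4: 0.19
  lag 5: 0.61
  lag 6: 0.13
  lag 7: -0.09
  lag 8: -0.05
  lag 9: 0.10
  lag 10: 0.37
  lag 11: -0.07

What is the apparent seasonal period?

The largest autocorrelation is r_5 = 0.61, with a weaker echo at lag 10 (0.37); the remaining lags stay at or below 0.19.
The dominant spike at lag 5 indicates a seasonal period of 5.

5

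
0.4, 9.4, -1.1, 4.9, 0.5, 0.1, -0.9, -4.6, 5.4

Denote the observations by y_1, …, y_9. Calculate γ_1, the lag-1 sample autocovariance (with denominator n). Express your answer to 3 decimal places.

-5.080

Mean ȳ = (0.4 + 9.4 − 1.1 + 4.9 + 0.5 + 0.1 − 0.9 − 4.6 + 5.4)/9 = 1.5667
Σ_{t=1}^{8}(y_t−ȳ)(y_{t+1}−ȳ) = -45.7178
γ_1 = -45.7178 / 9 = -5.080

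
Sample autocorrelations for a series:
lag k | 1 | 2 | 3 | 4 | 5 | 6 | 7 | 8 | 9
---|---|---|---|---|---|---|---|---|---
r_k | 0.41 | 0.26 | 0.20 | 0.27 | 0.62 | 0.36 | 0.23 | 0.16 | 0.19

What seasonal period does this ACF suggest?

The largest autocorrelation is r_5 = 0.62; the remaining lags stay at or below 0.41. The elevated value at lag 1 (0.41), dropping to 0.26 at lag 2, reflects decaying short-term dependence rather than seasonality.
The dominant spike at lag 5 indicates a seasonal period of 5.

5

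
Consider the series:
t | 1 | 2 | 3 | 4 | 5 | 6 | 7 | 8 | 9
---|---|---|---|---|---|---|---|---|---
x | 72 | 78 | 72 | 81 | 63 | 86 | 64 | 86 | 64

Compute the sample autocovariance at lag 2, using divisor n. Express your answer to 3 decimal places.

54.667

Mean x̄ = (72 + 78 + 72 + 81 + 63 + 86 + 64 + 86 + 64)/9 = 74.0000
Σ_{t=1}^{7}(x_t−x̄)(x_{t+2}−x̄) = 492.0000
γ_2 = 492.0000 / 9 = 54.667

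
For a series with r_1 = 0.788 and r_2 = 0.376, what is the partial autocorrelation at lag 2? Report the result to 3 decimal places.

-0.646

φ_{22} = (r_2 − r_1²) / (1 − r_1²)
r_1² = (0.788)² = 0.620944
Numerator = 0.376 − 0.6209 = -0.2449; denominator = 1 − 0.6209 = 0.3791
φ_{22} = -0.2449 / 0.3791 = -0.646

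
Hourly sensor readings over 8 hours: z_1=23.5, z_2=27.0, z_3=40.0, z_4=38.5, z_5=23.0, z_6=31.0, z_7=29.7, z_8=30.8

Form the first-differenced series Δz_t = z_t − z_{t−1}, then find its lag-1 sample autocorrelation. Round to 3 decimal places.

First differences Δz: 3.5, 13.0, -1.5, -15.5, 8.0, -1.3, 1.1
Mean of differences = 1.0429
Numerator Σ(Δz_t−Δz̄)(Δz_{t+1}−Δz̄) = -90.4833
Denominator Σ(Δz_t−Δz̄)² = 483.0371
r_1(Δz) = -90.4833 / 483.0371 = -0.187

-0.187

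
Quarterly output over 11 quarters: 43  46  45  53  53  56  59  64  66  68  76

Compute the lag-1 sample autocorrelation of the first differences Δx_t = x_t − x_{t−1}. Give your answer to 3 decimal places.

First differences Δx: 3, -1, 8, 0, 3, 3, 5, 2, 2, 8
Mean of differences = 3.3000
Numerator Σ(Δx_t−Δx̄)(Δx_{t+1}−Δx̄) = -40.4900
Denominator Σ(Δx_t−Δx̄)² = 80.1000
r_1(Δx) = -40.4900 / 80.1000 = -0.505

-0.505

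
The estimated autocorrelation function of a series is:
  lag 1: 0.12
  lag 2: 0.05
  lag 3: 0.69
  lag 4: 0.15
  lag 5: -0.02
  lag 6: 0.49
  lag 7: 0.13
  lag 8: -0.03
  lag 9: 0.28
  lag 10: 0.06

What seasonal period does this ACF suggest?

3

The largest autocorrelation is r_3 = 0.69, with weaker echoes at lags 6 (0.49) and 9 (0.28); the remaining lags stay at or below 0.15.
The dominant spike at lag 3 indicates a seasonal period of 3.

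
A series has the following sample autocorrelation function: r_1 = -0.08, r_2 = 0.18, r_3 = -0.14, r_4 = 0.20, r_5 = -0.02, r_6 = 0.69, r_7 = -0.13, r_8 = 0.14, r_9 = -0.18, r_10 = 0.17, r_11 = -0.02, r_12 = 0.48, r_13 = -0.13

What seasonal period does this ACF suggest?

The largest autocorrelation is r_6 = 0.69, with a weaker echo at lag 12 (0.48); the remaining lags stay at or below 0.20.
The dominant spike at lag 6 indicates a seasonal period of 6.

6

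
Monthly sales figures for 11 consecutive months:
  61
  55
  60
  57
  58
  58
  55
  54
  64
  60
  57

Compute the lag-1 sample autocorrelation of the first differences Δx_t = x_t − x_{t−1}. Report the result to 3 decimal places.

First differences Δx: -6, 5, -3, 1, 0, -3, -1, 10, -4, -3
Mean of differences = -0.4000
Numerator Σ(Δx_t−Δx̄)(Δx_{t+1}−Δx̄) = -81.1600
Denominator Σ(Δx_t−Δx̄)² = 204.4000
r_1(Δx) = -81.1600 / 204.4000 = -0.397

-0.397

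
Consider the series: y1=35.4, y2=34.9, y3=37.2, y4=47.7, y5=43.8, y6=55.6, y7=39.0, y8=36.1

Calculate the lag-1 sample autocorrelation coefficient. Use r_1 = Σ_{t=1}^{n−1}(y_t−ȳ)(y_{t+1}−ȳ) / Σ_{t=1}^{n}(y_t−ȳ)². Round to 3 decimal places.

0.185

Mean ȳ = (35.4 + 34.9 + 37.2 + 47.7 + 43.8 + 55.6 + 39.0 + 36.1)/8 = 41.2125
Deviations from mean: -5.8125, -6.3125, -4.0125, 6.4875, 2.5875, 14.3875, -2.2125, -5.1125
Σ(y_t−ȳ)(y_{t+1}−ȳ) = (36.6914) + (25.3289) + (-26.0311) + (16.7864) + (37.2277) + (-31.8323) + (11.3114) = 69.4823
Denominator Σ(y_t−ȳ)² = 376.5488
r_1 = 69.4823 / 376.5488 = 0.185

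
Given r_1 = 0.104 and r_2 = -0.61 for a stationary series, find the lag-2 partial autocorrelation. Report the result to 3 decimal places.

-0.628

φ_{22} = (r_2 − r_1²) / (1 − r_1²)
r_1² = (0.104)² = 0.010816
Numerator = -0.61 − 0.0108 = -0.6208; denominator = 1 − 0.0108 = 0.9892
φ_{22} = -0.6208 / 0.9892 = -0.628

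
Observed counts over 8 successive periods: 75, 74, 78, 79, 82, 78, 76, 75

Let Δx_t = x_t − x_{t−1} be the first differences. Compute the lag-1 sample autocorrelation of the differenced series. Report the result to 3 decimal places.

First differences Δx: -1, 4, 1, 3, -4, -2, -1
Mean of differences = 0.0000
Numerator Σ(Δx_t−Δx̄)(Δx_{t+1}−Δx̄) = 1.0000
Denominator Σ(Δx_t−Δx̄)² = 48.0000
r_1(Δx) = 1.0000 / 48.0000 = 0.021

0.021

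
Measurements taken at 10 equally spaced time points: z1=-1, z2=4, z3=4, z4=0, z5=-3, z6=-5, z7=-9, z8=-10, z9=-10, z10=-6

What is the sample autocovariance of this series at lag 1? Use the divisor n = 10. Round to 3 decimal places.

20.464

Mean z̄ = (-1 + 4 + 4 + 0 − 3 − 5 − 9 − 10 − 10 − 6)/10 = -3.6000
Σ_{t=1}^{9}(z_t−z̄)(z_{t+1}−z̄) = 204.6400
γ_1 = 204.6400 / 10 = 20.464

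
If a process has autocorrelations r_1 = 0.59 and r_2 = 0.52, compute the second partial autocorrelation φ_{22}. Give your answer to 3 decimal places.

0.264

φ_{22} = (r_2 − r_1²) / (1 − r_1²)
r_1² = (0.59)² = 0.3481
Numerator = 0.52 − 0.3481 = 0.1719; denominator = 1 − 0.3481 = 0.6519
φ_{22} = 0.1719 / 0.6519 = 0.264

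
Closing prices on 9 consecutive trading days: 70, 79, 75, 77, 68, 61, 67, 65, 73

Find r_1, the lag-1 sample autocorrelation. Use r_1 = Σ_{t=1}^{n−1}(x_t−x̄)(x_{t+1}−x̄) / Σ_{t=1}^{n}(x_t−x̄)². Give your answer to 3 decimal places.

0.391

Mean x̄ = (70 + 79 + 75 + 77 + 68 + 61 + 67 + 65 + 73)/9 = 70.5556
Numerator Σ_{t=1}^{8}(x_t−x̄)(x_{t+1}−x̄) = 109.5802
Denominator Σ(x_t−x̄)² = 280.2222
r_1 = 109.5802 / 280.2222 = 0.391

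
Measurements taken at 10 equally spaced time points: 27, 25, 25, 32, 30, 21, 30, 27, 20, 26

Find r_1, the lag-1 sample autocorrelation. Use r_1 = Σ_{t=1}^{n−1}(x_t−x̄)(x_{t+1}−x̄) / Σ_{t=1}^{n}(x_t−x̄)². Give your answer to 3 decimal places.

-0.187

Mean x̄ = (27 + 25 + 25 + 32 + 30 + 21 + 30 + 27 + 20 + 26)/10 = 26.3000
Numerator Σ_{t=1}^{9}(x_t−x̄)(x_{t+1}−x̄) = -24.6900
Denominator Σ(x_t−x̄)² = 132.1000
r_1 = -24.6900 / 132.1000 = -0.187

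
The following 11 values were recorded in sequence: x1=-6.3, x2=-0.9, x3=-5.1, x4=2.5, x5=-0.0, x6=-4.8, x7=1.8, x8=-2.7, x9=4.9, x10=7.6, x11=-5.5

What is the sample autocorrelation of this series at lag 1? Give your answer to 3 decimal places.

-0.150

Mean x̄ = (-6.3 − 0.9 − 5.1 + 2.5 − 0.0 − 4.8 + 1.8 − 2.7 + 4.9 + 7.6 − 5.5)/11 = -0.7727
Numerator Σ_{t=1}^{10}(x_t−x̄)(x_{t+1}−x̄) = -31.8271
Denominator Σ(x_t−x̄)² = 211.7818
r_1 = -31.8271 / 211.7818 = -0.150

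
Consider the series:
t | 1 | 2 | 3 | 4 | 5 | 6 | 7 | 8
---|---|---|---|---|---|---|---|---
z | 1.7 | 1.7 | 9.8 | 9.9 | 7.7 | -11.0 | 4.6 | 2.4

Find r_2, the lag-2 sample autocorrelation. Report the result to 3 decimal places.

-0.215

Mean z̄ = (1.7 + 1.7 + 9.8 + 9.9 + 7.7 − 11.0 + 4.6 + 2.4)/8 = 3.3500
Deviations from mean: -1.6500, -1.6500, 6.4500, 6.5500, 4.3500, -14.3500, 1.2500, -0.9500
Σ(z_t−z̄)(z_{t+2}−z̄) = (-10.6425) + (-10.8075) + (28.0575) + (-93.9925) + (5.4375) + (13.6325) = -68.3150
Denominator Σ(z_t−z̄)² = 317.2600
r_2 = -68.3150 / 317.2600 = -0.215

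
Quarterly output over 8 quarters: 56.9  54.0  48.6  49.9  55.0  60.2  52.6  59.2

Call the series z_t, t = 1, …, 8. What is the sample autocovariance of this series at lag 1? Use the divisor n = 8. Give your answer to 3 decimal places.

1.252

Mean z̄ = (56.9 + 54.0 + 48.6 + 49.9 + 55.0 + 60.2 + 52.6 + 59.2)/8 = 54.5500
Σ_{t=1}^{7}(z_t−z̄)(z_{t+1}−z̄) = 10.0125
γ_1 = 10.0125 / 8 = 1.252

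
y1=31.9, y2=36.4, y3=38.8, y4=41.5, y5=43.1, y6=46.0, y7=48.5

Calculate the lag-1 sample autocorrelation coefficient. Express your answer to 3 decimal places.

Mean ȳ = (31.9 + 36.4 + 38.8 + 41.5 + 43.1 + 46.0 + 48.5)/7 = 40.8857
Deviations from mean: -8.9857, -4.4857, -2.0857, 0.6143, 2.2143, 5.1143, 7.6143
Σ(y_t−ȳ)(y_{t+1}−ȳ) = (40.3073) + (9.3559) + (-1.2812) + (1.3602) + (11.3245) + (38.9416) = 100.0084
Denominator Σ(y_t−ȳ)² = 194.6286
r_1 = 100.0084 / 194.6286 = 0.514

0.514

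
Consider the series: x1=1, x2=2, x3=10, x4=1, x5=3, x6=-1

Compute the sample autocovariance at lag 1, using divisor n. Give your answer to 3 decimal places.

Mean x̄ = (1 + 2 + 10 + 1 + 3 − 1)/6 = 2.6667
Deviations: -1.6667, -0.6667, 7.3333, -1.6667, 0.3333, -3.6667
Σ_{t=1}^{5}(x_t−x̄)(x_{t+1}−x̄) = -17.7778
γ_1 = -17.7778 / 6 = -2.963

-2.963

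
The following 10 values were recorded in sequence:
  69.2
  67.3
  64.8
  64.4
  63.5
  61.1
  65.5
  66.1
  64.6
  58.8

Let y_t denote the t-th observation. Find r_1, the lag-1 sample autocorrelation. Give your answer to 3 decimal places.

Mean ȳ = (69.2 + 67.3 + 64.8 + 64.4 + 63.5 + 61.1 + 65.5 + 66.1 + 64.6 + 58.8)/10 = 64.5300
Numerator Σ_{t=1}^{9}(y_t−ȳ)(y_{t+1}−ȳ) = 15.2201
Denominator Σ(y_t−ȳ)² = 78.6410
r_1 = 15.2201 / 78.6410 = 0.194

0.194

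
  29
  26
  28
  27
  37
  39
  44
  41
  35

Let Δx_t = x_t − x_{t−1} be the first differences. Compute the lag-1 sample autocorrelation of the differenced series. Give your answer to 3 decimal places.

First differences Δx: -3, 2, -1, 10, 2, 5, -3, -6
Mean of differences = 0.7500
Numerator Σ(Δx_t−Δx̄)(Δx_{t+1}−Δx̄) = 3.1875
Denominator Σ(Δx_t−Δx̄)² = 183.5000
r_1(Δx) = 3.1875 / 183.5000 = 0.017

0.017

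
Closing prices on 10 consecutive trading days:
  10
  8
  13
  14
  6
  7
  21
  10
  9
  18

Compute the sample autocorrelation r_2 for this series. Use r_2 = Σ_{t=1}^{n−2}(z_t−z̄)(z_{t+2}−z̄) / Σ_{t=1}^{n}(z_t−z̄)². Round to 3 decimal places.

-0.512

Mean z̄ = (10 + 8 + 13 + 14 + 6 + 7 + 21 + 10 + 9 + 18)/10 = 11.6000
Numerator Σ_{t=1}^{8}(z_t−z̄)(z_{t+2}−z̄) = -109.7200
Denominator Σ(z_t−z̄)² = 214.4000
r_2 = -109.7200 / 214.4000 = -0.512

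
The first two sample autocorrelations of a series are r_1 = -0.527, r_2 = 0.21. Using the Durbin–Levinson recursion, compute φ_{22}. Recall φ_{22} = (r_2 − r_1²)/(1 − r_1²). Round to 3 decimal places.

φ_{22} = (r_2 − r_1²) / (1 − r_1²)
r_1² = (-0.527)² = 0.277729
Numerator = 0.21 − 0.2777 = -0.0677; denominator = 1 − 0.2777 = 0.7223
φ_{22} = -0.0677 / 0.7223 = -0.094

-0.094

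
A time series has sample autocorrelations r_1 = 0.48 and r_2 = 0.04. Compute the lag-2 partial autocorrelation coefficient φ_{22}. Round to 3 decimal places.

-0.247

φ_{22} = (r_2 − r_1²) / (1 − r_1²)
r_1² = (0.48)² = 0.2304
Numerator = 0.04 − 0.2304 = -0.1904; denominator = 1 − 0.2304 = 0.7696
φ_{22} = -0.1904 / 0.7696 = -0.247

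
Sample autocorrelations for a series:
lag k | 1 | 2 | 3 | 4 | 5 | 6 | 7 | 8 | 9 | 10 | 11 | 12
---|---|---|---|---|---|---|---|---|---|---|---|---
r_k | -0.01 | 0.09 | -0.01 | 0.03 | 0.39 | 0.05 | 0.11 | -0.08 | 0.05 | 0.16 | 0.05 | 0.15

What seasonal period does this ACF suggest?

5

The largest autocorrelation is r_5 = 0.39, with a weaker echo at lag 10 (0.16); the remaining lags stay at or below 0.15.
The dominant spike at lag 5 indicates a seasonal period of 5.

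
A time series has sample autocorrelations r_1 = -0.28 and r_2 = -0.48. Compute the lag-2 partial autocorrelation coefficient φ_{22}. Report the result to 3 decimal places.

φ_{22} = (r_2 − r_1²) / (1 − r_1²)
r_1² = (-0.28)² = 0.0784
Numerator = -0.48 − 0.0784 = -0.5584; denominator = 1 − 0.0784 = 0.9216
φ_{22} = -0.5584 / 0.9216 = -0.606

-0.606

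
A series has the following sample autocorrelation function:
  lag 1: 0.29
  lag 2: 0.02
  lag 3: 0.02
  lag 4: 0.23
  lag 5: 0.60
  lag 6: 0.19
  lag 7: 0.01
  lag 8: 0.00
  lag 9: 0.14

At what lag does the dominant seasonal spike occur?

The largest autocorrelation is r_5 = 0.60; the remaining lags stay at or below 0.29. The elevated value at lag 1 (0.29), dropping to 0.02 at lag 2, reflects decaying short-term dependence rather than seasonality.
The dominant spike at lag 5 indicates a seasonal period of 5.

5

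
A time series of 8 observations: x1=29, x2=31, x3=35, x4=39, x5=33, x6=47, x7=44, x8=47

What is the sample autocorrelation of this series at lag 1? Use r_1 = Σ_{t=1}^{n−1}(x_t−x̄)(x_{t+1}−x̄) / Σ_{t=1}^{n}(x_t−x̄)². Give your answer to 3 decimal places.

Mean x̄ = (29 + 31 + 35 + 39 + 33 + 47 + 44 + 47)/8 = 38.1250
Deviations from mean: -9.1250, -7.1250, -3.1250, 0.8750, -5.1250, 8.8750, 5.8750, 8.8750
Σ(x_t−x̄)(x_{t+1}−x̄) = (65.0156) + (22.2656) + (-2.7344) + (-4.4844) + (-45.4844) + (52.1406) + (52.1406) = 138.8594
Denominator Σ(x_t−x̄)² = 362.8750
r_1 = 138.8594 / 362.8750 = 0.383

0.383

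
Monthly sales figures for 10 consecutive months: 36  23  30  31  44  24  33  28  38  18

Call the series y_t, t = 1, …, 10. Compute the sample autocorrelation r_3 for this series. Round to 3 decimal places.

Mean ȳ = (36 + 23 + 30 + 31 + 44 + 24 + 33 + 28 + 38 + 18)/10 = 30.5000
Σ(y_t−ȳ)(y_{t+3}−ȳ) = (2.7500) + (-101.2500) + (3.2500) + (1.2500) + (-33.7500) + (-48.7500) + (-31.2500) = -207.7500
Denominator Σ(y_t−ȳ)² = 536.5000
r_3 = -207.7500 / 536.5000 = -0.387

-0.387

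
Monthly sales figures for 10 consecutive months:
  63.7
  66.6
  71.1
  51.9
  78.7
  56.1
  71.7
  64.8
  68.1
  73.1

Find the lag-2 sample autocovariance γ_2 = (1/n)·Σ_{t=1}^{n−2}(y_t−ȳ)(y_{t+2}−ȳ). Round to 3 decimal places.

Mean ȳ = (63.7 + 66.6 + 71.1 + 51.9 + 78.7 + 56.1 + 71.7 + 64.8 + 68.1 + 73.1)/10 = 66.5800
Σ_{t=1}^{8}(y_t−ȳ)(y_{t+2}−ȳ) = 272.2032
γ_2 = 272.2032 / 10 = 27.220

27.220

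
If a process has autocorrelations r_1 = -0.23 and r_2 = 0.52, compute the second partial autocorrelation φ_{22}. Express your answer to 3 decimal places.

0.493

φ_{22} = (r_2 − r_1²) / (1 − r_1²)
r_1² = (-0.23)² = 0.0529
Numerator = 0.52 − 0.0529 = 0.4671; denominator = 1 − 0.0529 = 0.9471
φ_{22} = 0.4671 / 0.9471 = 0.493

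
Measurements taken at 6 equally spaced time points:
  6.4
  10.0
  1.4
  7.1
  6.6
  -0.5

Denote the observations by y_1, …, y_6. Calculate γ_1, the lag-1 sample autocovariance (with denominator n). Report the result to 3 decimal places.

Mean ȳ = (6.4 + 10.0 + 1.4 + 7.1 + 6.6 − 0.5)/6 = 5.1667
Deviations: 1.2333, 4.8333, -3.7667, 1.9333, 1.4333, -5.6667
Σ_{t=1}^{5}(y_t−ȳ)(y_{t+1}−ȳ) = -24.8778
γ_1 = -24.8778 / 6 = -4.146

-4.146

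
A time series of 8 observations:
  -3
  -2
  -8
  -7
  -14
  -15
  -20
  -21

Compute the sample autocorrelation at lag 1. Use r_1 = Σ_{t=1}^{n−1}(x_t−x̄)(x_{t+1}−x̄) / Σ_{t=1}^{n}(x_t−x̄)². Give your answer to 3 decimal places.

Mean x̄ = (-3 − 2 − 8 − 7 − 14 − 15 − 20 − 21)/8 = -11.2500
Deviations from mean: 8.2500, 9.2500, 3.2500, 4.2500, -2.7500, -3.7500, -8.7500, -9.7500
Σ(x_t−x̄)(x_{t+1}−x̄) = (76.3125) + (30.0625) + (13.8125) + (-11.6875) + (10.3125) + (32.8125) + (85.3125) = 236.9375
Denominator Σ(x_t−x̄)² = 375.5000
r_1 = 236.9375 / 375.5000 = 0.631

0.631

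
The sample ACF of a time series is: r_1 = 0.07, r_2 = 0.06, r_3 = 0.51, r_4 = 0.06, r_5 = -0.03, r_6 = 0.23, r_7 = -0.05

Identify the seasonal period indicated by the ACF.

The largest autocorrelation is r_3 = 0.51, with a weaker echo at lag 6 (0.23); the remaining lags stay at or below 0.07.
The dominant spike at lag 3 indicates a seasonal period of 3.

3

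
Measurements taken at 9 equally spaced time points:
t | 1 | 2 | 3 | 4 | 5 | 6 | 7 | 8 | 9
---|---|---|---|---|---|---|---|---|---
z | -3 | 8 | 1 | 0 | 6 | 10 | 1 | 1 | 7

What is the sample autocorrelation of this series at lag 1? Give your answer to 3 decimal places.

Mean z̄ = (-3 + 8 + 1 + 0 + 6 + 10 + 1 + 1 + 7)/9 = 3.4444
Numerator Σ_{t=1}^{8}(z_t−z̄)(z_{t+1}−z̄) = -42.8642
Denominator Σ(z_t−z̄)² = 154.2222
r_1 = -42.8642 / 154.2222 = -0.278

-0.278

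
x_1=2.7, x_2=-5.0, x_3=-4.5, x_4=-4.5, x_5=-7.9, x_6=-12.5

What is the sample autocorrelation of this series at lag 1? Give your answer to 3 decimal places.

Mean x̄ = (2.7 − 5.0 − 4.5 − 4.5 − 7.9 − 12.5)/6 = -5.2833
Deviations from mean: 7.9833, 0.2833, 0.7833, 0.7833, -2.6167, -7.2167
Numerator Σ_{t=1}^{5}(x_t−x̄)(x_{t+1}−x̄) = 19.9314
Denominator Σ(x_t−x̄)² = 123.9683
r_1 = 19.9314 / 123.9683 = 0.161

0.161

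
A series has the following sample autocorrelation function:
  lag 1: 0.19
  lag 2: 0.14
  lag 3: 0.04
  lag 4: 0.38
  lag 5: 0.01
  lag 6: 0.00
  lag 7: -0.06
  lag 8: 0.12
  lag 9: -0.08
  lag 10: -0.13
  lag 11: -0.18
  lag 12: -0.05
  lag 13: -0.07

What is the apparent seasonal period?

4

The largest autocorrelation is r_4 = 0.38; the remaining lags stay at or below 0.19.
The dominant spike at lag 4 indicates a seasonal period of 4.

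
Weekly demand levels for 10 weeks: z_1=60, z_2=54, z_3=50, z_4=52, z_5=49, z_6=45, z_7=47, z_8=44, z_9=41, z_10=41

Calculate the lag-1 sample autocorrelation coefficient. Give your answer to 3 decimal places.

0.548

Mean z̄ = (60 + 54 + 50 + 52 + 49 + 45 + 47 + 44 + 41 + 41)/10 = 48.3000
Numerator Σ_{t=1}^{9}(z_t−z̄)(z_{t+1}−z̄) = 177.5100
Denominator Σ(z_t−z̄)² = 324.1000
r_1 = 177.5100 / 324.1000 = 0.548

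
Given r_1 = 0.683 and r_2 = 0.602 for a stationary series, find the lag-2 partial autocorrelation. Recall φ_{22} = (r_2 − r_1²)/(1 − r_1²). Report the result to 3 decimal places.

φ_{22} = (r_2 − r_1²) / (1 − r_1²)
r_1² = (0.683)² = 0.466489
Numerator = 0.602 − 0.4665 = 0.1355; denominator = 1 − 0.4665 = 0.5335
φ_{22} = 0.1355 / 0.5335 = 0.254

0.254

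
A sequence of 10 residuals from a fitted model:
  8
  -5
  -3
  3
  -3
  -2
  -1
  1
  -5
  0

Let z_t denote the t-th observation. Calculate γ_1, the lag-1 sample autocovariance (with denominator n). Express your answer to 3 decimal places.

Mean z̄ = (8 − 5 − 3 + 3 − 3 − 2 − 1 + 1 − 5 + 0)/10 = -0.7000
Σ_{t=1}^{9}(z_t−z̄)(z_{t+1}−z̄) = -51.9900
γ_1 = -51.9900 / 10 = -5.199

-5.199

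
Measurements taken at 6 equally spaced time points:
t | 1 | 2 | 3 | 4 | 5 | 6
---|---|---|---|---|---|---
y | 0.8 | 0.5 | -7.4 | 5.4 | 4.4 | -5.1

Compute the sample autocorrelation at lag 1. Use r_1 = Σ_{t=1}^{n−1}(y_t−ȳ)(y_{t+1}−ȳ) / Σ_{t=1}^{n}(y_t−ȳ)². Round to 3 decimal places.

-0.318

Mean ȳ = (0.8 + 0.5 − 7.4 + 5.4 + 4.4 − 5.1)/6 = -0.2333
Σ(y_t−ȳ)(y_{t+1}−ȳ) = (0.7578) + (-5.2556) + (-40.3722) + (26.1011) + (-22.5489) = -41.3178
Denominator Σ(y_t−ȳ)² = 129.8533
r_1 = -41.3178 / 129.8533 = -0.318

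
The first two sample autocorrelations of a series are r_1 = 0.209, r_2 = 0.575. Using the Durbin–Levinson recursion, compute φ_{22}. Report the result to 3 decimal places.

0.556

φ_{22} = (r_2 − r_1²) / (1 − r_1²)
r_1² = (0.209)² = 0.043681
Numerator = 0.575 − 0.0437 = 0.5313; denominator = 1 − 0.0437 = 0.9563
φ_{22} = 0.5313 / 0.9563 = 0.556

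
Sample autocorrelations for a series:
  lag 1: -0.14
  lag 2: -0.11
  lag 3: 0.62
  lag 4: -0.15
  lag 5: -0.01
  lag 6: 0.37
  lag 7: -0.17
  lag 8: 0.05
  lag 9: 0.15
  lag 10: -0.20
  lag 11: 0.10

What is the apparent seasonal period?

3

The largest autocorrelation is r_3 = 0.62, with weaker echoes at lags 6 (0.37) and 9 (0.15); the remaining lags stay at or below 0.10.
The dominant spike at lag 3 indicates a seasonal period of 3.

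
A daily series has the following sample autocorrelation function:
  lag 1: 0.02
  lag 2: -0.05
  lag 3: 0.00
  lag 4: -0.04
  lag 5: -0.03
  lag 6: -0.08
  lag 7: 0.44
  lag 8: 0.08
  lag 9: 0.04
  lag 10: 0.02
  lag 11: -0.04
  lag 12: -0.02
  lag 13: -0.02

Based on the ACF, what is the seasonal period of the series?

The largest autocorrelation is r_7 = 0.44; the remaining lags stay at or below 0.08.
The dominant spike at lag 7 indicates a seasonal period of 7.

7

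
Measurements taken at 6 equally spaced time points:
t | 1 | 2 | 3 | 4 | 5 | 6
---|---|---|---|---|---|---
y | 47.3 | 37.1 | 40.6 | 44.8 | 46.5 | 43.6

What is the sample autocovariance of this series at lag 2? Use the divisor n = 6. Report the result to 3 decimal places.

-4.712

Mean ȳ = (47.3 + 37.1 + 40.6 + 44.8 + 46.5 + 43.6)/6 = 43.3167
Σ_{t=1}^{4}(y_t−ȳ)(y_{t+2}−ȳ) = -28.2706
γ_2 = -28.2706 / 6 = -4.712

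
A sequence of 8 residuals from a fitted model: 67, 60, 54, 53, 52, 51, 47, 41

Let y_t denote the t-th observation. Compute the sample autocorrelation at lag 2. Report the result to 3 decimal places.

0.100

Mean ȳ = (67 + 60 + 54 + 53 + 52 + 51 + 47 + 41)/8 = 53.1250
Deviations from mean: 13.8750, 6.8750, 0.8750, -0.1250, -1.1250, -2.1250, -6.1250, -12.1250
Numerator Σ_{t=1}^{6}(y_t−ȳ)(y_{t+2}−ȳ) = 43.2188
Denominator Σ(y_t−ȳ)² = 430.8750
r_2 = 43.2188 / 430.8750 = 0.100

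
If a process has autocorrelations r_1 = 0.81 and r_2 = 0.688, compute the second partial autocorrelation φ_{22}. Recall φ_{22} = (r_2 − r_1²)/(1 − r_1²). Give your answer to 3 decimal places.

φ_{22} = (r_2 − r_1²) / (1 − r_1²)
r_1² = (0.81)² = 0.6561
Numerator = 0.688 − 0.6561 = 0.0319; denominator = 1 − 0.6561 = 0.3439
φ_{22} = 0.0319 / 0.3439 = 0.093

0.093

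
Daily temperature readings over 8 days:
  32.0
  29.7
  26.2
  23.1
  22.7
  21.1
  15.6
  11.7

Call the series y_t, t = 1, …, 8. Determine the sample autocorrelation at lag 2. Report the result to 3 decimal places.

Mean ȳ = (32.0 + 29.7 + 26.2 + 23.1 + 22.7 + 21.1 + 15.6 + 11.7)/8 = 22.7625
Σ(y_t−ȳ)(y_{t+2}−ȳ) = (31.7539) + (2.3414) + (-0.2148) + (-0.5611) + (0.4477) + (18.3914) = 52.1584
Denominator Σ(y_t−ȳ)² = 321.8388
r_2 = 52.1584 / 321.8388 = 0.162

0.162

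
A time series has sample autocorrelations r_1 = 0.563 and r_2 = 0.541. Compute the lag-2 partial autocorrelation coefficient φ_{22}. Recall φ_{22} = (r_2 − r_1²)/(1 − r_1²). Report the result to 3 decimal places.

φ_{22} = (r_2 − r_1²) / (1 − r_1²)
r_1² = (0.563)² = 0.316969
Numerator = 0.541 − 0.3170 = 0.2240; denominator = 1 − 0.3170 = 0.6830
φ_{22} = 0.2240 / 0.6830 = 0.328

0.328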